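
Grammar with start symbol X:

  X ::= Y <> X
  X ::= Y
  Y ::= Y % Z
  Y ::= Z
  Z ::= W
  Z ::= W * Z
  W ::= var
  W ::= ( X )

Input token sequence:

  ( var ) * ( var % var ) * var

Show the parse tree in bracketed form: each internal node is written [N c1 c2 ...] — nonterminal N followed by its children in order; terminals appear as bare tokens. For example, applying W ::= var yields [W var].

[X [Y [Z [W ( [X [Y [Z [W var]]]] )] * [Z [W ( [X [Y [Y [Z [W var]]] % [Z [W var]]]] )] * [Z [W var]]]]]]

X
Y
Z
W * Z
( X ) * Z
( Y ) * Z
( Z ) * Z
( W ) * Z
( var ) * Z
( var ) * W * Z
( var ) * ( X ) * Z
( var ) * ( Y ) * Z
( var ) * ( Y % Z ) * Z
( var ) * ( Z % Z ) * Z
( var ) * ( W % Z ) * Z
( var ) * ( var % Z ) * Z
( var ) * ( var % W ) * Z
( var ) * ( var % var ) * Z
( var ) * ( var % var ) * W
( var ) * ( var % var ) * var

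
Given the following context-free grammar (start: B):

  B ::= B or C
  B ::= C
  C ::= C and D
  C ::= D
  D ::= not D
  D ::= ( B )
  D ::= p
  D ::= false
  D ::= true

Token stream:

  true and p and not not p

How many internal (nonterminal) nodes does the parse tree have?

9

[B [C [C [C [D true]] and [D p]] and [D not [D not [D p]]]]]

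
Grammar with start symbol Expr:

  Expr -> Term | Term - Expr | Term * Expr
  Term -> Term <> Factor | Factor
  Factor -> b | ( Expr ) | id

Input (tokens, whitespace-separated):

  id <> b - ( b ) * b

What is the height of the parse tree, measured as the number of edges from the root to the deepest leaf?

7

[Expr [Term [Term [Factor id]] <> [Factor b]] - [Expr [Term [Factor ( [Expr [Term [Factor b]]] )]] * [Expr [Term [Factor b]]]]]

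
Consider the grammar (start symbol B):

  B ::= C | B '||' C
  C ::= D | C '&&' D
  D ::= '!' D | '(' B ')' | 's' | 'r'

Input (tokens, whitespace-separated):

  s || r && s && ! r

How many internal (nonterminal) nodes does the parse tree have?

11

[B [B [C [D s]]] || [C [C [C [D r]] && [D s]] && [D ! [D r]]]]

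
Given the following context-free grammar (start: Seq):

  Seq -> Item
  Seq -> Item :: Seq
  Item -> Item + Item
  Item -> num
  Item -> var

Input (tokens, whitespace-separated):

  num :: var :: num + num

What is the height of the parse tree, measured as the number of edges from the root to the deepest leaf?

[Seq [Item num] :: [Seq [Item var] :: [Seq [Item [Item num] + [Item num]]]]]

5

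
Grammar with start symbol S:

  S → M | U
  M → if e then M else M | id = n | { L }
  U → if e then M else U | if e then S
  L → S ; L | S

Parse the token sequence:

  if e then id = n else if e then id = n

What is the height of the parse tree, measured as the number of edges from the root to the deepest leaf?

5

[S [U if e then [M id = n] else [U if e then [S [M id = n]]]]]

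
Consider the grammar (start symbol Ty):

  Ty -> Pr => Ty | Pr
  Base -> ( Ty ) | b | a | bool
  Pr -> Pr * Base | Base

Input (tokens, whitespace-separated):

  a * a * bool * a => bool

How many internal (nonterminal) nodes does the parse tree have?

[Ty [Pr [Pr [Pr [Pr [Base a]] * [Base a]] * [Base bool]] * [Base a]] => [Ty [Pr [Base bool]]]]

12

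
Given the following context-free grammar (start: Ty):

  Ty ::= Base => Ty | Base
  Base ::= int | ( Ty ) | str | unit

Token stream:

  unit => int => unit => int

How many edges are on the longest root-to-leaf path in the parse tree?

5

[Ty [Base unit] => [Ty [Base int] => [Ty [Base unit] => [Ty [Base int]]]]]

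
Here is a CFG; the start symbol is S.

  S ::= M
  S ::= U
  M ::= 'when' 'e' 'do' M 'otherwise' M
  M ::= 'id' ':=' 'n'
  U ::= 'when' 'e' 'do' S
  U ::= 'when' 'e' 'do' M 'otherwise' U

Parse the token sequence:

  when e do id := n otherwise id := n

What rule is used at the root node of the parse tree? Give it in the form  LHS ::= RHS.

S ::= M

[S [M when e do [M id := n] otherwise [M id := n]]]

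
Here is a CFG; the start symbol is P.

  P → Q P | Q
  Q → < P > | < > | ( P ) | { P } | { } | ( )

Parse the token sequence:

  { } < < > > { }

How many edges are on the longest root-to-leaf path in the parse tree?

[P [Q { }] [P [Q < [P [Q < >]] >] [P [Q { }]]]]

5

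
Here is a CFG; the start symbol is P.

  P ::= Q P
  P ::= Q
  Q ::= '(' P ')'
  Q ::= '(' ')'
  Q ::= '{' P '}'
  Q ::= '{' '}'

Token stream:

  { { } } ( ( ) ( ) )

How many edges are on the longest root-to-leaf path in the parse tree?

6

[P [Q { [P [Q { }]] }] [P [Q ( [P [Q ( )] [P [Q ( )]]] )]]]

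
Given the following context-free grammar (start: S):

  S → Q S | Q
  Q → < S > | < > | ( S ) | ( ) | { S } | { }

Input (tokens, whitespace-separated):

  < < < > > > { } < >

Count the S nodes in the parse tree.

[S [Q < [S [Q < [S [Q < >]] >]] >] [S [Q { }] [S [Q < >]]]]

5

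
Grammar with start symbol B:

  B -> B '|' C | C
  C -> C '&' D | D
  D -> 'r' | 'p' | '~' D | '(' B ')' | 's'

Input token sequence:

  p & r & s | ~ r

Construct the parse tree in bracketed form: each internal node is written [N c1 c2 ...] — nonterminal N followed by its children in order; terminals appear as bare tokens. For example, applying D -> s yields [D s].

[B [B [C [C [C [D p]] & [D r]] & [D s]]] | [C [D ~ [D r]]]]

B
B | C
C | C
C & D | C
C & D & D | C
D & D & D | C
p & D & D | C
p & r & D | C
p & r & s | C
p & r & s | D
p & r & s | ~ D
p & r & s | ~ r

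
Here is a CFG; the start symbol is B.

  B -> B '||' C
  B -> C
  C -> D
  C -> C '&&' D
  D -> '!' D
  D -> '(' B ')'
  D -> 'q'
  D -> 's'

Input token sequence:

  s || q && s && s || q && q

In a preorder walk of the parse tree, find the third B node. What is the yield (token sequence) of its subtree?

[B [B [B [C [D s]]] || [C [C [C [D q]] && [D s]] && [D s]]] || [C [C [D q]] && [D q]]]

s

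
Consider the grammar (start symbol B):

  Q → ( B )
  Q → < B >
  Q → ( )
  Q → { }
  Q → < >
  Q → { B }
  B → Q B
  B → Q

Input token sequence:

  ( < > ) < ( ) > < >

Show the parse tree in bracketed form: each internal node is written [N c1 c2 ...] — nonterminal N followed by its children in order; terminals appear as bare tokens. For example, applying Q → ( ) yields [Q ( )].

B
Q B
( B ) B
( Q ) B
( < > ) B
( < > ) Q B
( < > ) < B > B
( < > ) < Q > B
( < > ) < ( ) > B
( < > ) < ( ) > Q
( < > ) < ( ) > < >

[B [Q ( [B [Q < >]] )] [B [Q < [B [Q ( )]] >] [B [Q < >]]]]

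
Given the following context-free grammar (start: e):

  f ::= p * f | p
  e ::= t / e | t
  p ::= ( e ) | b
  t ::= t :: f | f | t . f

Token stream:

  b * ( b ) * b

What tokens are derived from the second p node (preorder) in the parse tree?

( b )

[e [t [f [p b] * [f [p ( [e [t [f [p b]]]] )] * [f [p b]]]]]]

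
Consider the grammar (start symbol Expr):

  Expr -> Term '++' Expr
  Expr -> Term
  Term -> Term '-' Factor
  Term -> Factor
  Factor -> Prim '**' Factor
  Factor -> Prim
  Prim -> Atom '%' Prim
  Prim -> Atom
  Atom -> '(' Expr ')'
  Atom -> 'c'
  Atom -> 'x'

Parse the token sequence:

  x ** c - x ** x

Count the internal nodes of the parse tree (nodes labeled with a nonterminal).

15

[Expr [Term [Term [Factor [Prim [Atom x]] ** [Factor [Prim [Atom c]]]]] - [Factor [Prim [Atom x]] ** [Factor [Prim [Atom x]]]]]]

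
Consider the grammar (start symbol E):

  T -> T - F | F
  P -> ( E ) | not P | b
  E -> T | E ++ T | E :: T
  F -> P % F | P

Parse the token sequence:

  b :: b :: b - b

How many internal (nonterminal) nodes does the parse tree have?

[E [E [E [T [F [P b]]]] :: [T [F [P b]]]] :: [T [T [F [P b]]] - [F [P b]]]]

15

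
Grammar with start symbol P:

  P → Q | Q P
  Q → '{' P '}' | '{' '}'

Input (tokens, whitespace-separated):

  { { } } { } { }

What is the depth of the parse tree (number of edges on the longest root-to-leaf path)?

[P [Q { [P [Q { }]] }] [P [Q { }] [P [Q { }]]]]

4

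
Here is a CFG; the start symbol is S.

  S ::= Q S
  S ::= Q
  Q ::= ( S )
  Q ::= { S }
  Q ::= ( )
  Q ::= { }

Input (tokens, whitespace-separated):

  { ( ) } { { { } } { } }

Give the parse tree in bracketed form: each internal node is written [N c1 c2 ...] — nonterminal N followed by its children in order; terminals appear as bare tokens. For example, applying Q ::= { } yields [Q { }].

[S [Q { [S [Q ( )]] }] [S [Q { [S [Q { [S [Q { }]] }] [S [Q { }]]] }]]]

S
Q S
{ S } S
{ Q } S
{ ( ) } S
{ ( ) } Q
{ ( ) } { S }
{ ( ) } { Q S }
{ ( ) } { { S } S }
{ ( ) } { { Q } S }
{ ( ) } { { { } } S }
{ ( ) } { { { } } Q }
{ ( ) } { { { } } { } }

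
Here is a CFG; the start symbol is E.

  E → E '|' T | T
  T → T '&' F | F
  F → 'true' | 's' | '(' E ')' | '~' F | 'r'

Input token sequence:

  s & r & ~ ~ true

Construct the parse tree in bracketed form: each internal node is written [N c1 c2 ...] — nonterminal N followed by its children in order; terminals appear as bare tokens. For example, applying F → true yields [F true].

E
T
T & F
T & F & F
F & F & F
s & F & F
s & r & F
s & r & ~ F
s & r & ~ ~ F
s & r & ~ ~ true

[E [T [T [T [F s]] & [F r]] & [F ~ [F ~ [F true]]]]]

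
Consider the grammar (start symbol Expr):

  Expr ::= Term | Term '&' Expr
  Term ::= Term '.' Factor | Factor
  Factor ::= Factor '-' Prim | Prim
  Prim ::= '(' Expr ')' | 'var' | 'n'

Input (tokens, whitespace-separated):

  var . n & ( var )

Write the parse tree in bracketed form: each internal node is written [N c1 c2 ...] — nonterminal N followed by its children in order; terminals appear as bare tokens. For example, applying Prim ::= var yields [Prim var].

Expr
Term & Expr
Term . Factor & Expr
Factor . Factor & Expr
Prim . Factor & Expr
var . Factor & Expr
var . Prim & Expr
var . n & Expr
var . n & Term
var . n & Factor
var . n & Prim
var . n & ( Expr )
var . n & ( Term )
var . n & ( Factor )
var . n & ( Prim )
var . n & ( var )

[Expr [Term [Term [Factor [Prim var]]] . [Factor [Prim n]]] & [Expr [Term [Factor [Prim ( [Expr [Term [Factor [Prim var]]]] )]]]]]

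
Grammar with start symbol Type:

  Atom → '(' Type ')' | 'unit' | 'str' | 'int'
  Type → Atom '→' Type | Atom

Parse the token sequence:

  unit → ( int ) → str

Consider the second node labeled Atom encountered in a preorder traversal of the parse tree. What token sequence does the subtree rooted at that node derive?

( int )

[Type [Atom unit] → [Type [Atom ( [Type [Atom int]] )] → [Type [Atom str]]]]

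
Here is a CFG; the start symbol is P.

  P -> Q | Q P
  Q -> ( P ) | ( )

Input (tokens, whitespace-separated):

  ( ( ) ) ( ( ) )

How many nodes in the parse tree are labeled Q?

[P [Q ( [P [Q ( )]] )] [P [Q ( [P [Q ( )]] )]]]

4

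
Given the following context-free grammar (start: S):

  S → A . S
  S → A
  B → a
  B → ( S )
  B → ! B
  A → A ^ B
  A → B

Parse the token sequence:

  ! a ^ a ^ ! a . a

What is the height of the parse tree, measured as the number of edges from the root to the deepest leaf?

6

[S [A [A [A [B ! [B a]]] ^ [B a]] ^ [B ! [B a]]] . [S [A [B a]]]]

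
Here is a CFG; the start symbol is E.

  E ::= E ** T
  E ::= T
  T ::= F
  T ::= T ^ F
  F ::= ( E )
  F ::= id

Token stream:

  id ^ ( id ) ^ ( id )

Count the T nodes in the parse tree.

[E [T [T [T [F id]] ^ [F ( [E [T [F id]]] )]] ^ [F ( [E [T [F id]]] )]]]

5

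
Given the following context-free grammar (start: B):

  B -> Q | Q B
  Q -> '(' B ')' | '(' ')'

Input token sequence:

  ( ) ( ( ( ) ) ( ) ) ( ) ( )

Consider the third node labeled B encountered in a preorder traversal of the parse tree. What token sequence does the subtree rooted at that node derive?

[B [Q ( )] [B [Q ( [B [Q ( [B [Q ( )]] )] [B [Q ( )]]] )] [B [Q ( )] [B [Q ( )]]]]]

( ( ) ) ( )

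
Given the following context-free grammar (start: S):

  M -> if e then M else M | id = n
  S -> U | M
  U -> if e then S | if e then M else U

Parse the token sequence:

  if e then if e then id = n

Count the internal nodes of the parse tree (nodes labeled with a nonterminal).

6

[S [U if e then [S [U if e then [S [M id = n]]]]]]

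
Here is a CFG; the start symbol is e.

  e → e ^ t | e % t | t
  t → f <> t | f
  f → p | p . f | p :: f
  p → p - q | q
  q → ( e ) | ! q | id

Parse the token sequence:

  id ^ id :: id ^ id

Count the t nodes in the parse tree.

[e [e [e [t [f [p [q id]]]]] ^ [t [f [p [q id]] :: [f [p [q id]]]]]] ^ [t [f [p [q id]]]]]

3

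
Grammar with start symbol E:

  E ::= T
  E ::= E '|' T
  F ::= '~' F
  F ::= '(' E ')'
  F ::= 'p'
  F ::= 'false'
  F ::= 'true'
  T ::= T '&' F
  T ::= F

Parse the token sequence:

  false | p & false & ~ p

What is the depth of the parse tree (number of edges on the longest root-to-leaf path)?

5

[E [E [T [F false]]] | [T [T [T [F p]] & [F false]] & [F ~ [F p]]]]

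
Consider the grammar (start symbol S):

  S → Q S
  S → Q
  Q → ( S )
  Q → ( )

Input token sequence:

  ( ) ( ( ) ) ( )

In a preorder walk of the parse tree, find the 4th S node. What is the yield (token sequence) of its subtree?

( )

[S [Q ( )] [S [Q ( [S [Q ( )]] )] [S [Q ( )]]]]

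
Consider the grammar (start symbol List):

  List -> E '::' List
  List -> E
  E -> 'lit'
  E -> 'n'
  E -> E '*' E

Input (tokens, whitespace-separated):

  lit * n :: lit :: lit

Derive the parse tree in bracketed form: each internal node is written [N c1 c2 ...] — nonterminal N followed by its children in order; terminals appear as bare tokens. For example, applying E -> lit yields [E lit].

[List [E [E lit] * [E n]] :: [List [E lit] :: [List [E lit]]]]

List
E :: List
E * E :: List
lit * E :: List
lit * n :: List
lit * n :: E :: List
lit * n :: lit :: List
lit * n :: lit :: E
lit * n :: lit :: lit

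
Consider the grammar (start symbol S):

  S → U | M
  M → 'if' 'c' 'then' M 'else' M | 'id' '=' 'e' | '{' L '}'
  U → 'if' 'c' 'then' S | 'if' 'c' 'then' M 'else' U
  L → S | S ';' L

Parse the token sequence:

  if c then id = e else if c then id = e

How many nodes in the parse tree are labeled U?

[S [U if c then [M id = e] else [U if c then [S [M id = e]]]]]

2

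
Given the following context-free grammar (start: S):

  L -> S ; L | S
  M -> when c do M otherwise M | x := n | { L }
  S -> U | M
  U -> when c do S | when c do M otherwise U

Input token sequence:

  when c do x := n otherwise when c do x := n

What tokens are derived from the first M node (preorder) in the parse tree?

x := n

[S [U when c do [M x := n] otherwise [U when c do [S [M x := n]]]]]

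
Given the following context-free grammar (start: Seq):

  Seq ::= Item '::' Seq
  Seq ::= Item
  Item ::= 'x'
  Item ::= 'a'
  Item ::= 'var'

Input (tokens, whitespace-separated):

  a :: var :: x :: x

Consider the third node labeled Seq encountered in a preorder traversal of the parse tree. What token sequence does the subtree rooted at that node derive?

x :: x

[Seq [Item a] :: [Seq [Item var] :: [Seq [Item x] :: [Seq [Item x]]]]]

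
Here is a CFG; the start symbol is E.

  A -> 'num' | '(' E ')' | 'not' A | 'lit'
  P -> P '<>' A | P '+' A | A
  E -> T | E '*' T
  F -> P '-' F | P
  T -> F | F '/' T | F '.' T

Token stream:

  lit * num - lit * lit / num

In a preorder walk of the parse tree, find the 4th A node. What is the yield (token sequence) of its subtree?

[E [E [E [T [F [P [A lit]]]]] * [T [F [P [A num]] - [F [P [A lit]]]]]] * [T [F [P [A lit]]] / [T [F [P [A num]]]]]]

lit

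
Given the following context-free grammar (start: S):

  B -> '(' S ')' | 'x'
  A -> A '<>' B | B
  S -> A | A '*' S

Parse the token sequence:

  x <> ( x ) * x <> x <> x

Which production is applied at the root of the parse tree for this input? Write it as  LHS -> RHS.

S -> A '*' S

[S [A [A [B x]] <> [B ( [S [A [B x]]] )]] * [S [A [A [A [B x]] <> [B x]] <> [B x]]]]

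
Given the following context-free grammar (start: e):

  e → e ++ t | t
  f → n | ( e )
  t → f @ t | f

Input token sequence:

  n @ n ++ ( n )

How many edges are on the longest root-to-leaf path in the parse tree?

[e [e [t [f n] @ [t [f n]]]] ++ [t [f ( [e [t [f n]]] )]]]

6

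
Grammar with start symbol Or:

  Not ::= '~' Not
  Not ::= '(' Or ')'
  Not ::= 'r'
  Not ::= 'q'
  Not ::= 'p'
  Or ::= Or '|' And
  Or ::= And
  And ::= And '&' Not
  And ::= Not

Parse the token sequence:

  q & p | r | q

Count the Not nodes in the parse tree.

[Or [Or [Or [And [And [Not q]] & [Not p]]] | [And [Not r]]] | [And [Not q]]]

4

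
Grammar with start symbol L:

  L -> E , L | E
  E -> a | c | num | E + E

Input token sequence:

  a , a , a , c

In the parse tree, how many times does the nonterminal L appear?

[L [E a] , [L [E a] , [L [E a] , [L [E c]]]]]

4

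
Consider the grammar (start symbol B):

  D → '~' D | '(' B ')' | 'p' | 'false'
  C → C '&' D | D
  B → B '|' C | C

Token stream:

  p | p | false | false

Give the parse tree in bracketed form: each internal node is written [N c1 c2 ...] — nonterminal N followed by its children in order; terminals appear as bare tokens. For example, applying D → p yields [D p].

B
B | C
B | C | C
B | C | C | C
C | C | C | C
D | C | C | C
p | C | C | C
p | D | C | C
p | p | C | C
p | p | D | C
p | p | false | C
p | p | false | D
p | p | false | false

[B [B [B [B [C [D p]]] | [C [D p]]] | [C [D false]]] | [C [D false]]]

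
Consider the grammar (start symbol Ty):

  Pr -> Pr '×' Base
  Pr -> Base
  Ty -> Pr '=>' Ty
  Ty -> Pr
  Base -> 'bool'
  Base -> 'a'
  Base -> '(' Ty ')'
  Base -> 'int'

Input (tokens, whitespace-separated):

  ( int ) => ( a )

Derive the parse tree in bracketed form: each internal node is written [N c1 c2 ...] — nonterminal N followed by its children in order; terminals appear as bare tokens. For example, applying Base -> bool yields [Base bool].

[Ty [Pr [Base ( [Ty [Pr [Base int]]] )]] => [Ty [Pr [Base ( [Ty [Pr [Base a]]] )]]]]

Ty
Pr => Ty
Base => Ty
( Ty ) => Ty
( Pr ) => Ty
( Base ) => Ty
( int ) => Ty
( int ) => Pr
( int ) => Base
( int ) => ( Ty )
( int ) => ( Pr )
( int ) => ( Base )
( int ) => ( a )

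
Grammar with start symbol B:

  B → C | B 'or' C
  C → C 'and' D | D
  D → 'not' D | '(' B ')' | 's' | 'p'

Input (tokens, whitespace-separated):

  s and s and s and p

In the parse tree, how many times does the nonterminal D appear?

[B [C [C [C [C [D s]] and [D s]] and [D s]] and [D p]]]

4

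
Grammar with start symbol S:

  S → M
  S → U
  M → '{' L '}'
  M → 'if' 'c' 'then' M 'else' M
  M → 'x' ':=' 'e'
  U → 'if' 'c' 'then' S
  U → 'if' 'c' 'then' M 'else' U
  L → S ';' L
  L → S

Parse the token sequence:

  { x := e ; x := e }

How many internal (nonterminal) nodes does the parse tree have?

[S [M { [L [S [M x := e]] ; [L [S [M x := e]]]] }]]

8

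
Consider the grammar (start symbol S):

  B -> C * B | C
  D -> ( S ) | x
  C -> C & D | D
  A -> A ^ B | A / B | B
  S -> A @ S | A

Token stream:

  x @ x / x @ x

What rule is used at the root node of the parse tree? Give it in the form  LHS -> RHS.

S -> A @ S

[S [A [B [C [D x]]]] @ [S [A [A [B [C [D x]]]] / [B [C [D x]]]] @ [S [A [B [C [D x]]]]]]]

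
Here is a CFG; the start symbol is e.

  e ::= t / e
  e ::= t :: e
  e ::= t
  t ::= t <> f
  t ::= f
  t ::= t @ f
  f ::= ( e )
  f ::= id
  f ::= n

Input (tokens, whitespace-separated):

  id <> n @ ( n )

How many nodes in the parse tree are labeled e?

[e [t [t [t [f id]] <> [f n]] @ [f ( [e [t [f n]]] )]]]

2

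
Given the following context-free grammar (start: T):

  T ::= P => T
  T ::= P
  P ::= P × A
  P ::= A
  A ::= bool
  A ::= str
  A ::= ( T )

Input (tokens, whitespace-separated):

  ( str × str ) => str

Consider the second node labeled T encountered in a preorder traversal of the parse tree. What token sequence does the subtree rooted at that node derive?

str × str

[T [P [A ( [T [P [P [A str]] × [A str]]] )]] => [T [P [A str]]]]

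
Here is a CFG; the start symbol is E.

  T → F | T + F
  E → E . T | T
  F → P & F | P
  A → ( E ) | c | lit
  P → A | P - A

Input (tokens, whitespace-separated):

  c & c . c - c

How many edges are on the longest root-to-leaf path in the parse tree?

7

[E [E [T [F [P [A c]] & [F [P [A c]]]]]] . [T [F [P [P [A c]] - [A c]]]]]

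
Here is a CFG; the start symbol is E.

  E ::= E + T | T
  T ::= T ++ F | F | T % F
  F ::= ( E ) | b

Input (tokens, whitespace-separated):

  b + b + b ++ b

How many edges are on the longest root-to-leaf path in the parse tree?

5

[E [E [E [T [F b]]] + [T [F b]]] + [T [T [F b]] ++ [F b]]]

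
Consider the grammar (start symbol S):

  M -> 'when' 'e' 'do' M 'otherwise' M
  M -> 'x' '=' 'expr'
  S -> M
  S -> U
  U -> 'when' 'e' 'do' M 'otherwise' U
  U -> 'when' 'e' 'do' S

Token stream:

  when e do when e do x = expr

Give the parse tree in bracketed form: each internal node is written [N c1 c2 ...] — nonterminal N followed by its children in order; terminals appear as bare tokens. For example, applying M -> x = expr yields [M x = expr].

S
U
when e do S
when e do U
when e do when e do S
when e do when e do M
when e do when e do x = expr

[S [U when e do [S [U when e do [S [M x = expr]]]]]]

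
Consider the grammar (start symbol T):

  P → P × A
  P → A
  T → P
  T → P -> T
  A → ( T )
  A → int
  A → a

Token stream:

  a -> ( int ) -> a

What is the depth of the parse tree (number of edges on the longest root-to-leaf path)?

7

[T [P [A a]] -> [T [P [A ( [T [P [A int]]] )]] -> [T [P [A a]]]]]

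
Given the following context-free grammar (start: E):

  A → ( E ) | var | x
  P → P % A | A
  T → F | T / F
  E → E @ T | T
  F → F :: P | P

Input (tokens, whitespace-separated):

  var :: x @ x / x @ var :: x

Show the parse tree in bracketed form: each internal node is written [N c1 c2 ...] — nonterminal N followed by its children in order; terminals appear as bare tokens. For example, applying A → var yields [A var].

[E [E [E [T [F [F [P [A var]]] :: [P [A x]]]]] @ [T [T [F [P [A x]]]] / [F [P [A x]]]]] @ [T [F [F [P [A var]]] :: [P [A x]]]]]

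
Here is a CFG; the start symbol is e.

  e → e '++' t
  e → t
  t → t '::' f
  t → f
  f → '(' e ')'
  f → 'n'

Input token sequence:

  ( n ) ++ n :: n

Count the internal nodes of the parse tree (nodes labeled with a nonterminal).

[e [e [t [f ( [e [t [f n]]] )]]] ++ [t [t [f n]] :: [f n]]]

11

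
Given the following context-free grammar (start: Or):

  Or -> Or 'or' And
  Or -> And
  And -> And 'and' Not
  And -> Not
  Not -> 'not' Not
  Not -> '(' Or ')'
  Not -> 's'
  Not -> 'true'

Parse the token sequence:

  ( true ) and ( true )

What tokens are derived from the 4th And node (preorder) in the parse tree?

true

[Or [And [And [Not ( [Or [And [Not true]]] )]] and [Not ( [Or [And [Not true]]] )]]]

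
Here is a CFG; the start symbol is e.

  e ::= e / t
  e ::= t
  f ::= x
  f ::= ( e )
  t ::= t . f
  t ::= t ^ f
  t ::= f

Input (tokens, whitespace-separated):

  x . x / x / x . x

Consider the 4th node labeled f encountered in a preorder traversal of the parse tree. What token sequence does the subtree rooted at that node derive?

x

[e [e [e [t [t [f x]] . [f x]]] / [t [f x]]] / [t [t [f x]] . [f x]]]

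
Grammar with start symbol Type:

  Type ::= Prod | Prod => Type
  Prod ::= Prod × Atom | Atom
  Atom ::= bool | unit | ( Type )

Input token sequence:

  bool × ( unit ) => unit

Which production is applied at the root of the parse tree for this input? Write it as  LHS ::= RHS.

[Type [Prod [Prod [Atom bool]] × [Atom ( [Type [Prod [Atom unit]]] )]] => [Type [Prod [Atom unit]]]]

Type ::= Prod => Type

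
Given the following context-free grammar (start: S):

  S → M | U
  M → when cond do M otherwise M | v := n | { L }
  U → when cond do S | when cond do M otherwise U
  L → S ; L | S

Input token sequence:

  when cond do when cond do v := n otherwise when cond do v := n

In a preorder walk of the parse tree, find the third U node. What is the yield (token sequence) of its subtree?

when cond do v := n

[S [U when cond do [S [U when cond do [M v := n] otherwise [U when cond do [S [M v := n]]]]]]]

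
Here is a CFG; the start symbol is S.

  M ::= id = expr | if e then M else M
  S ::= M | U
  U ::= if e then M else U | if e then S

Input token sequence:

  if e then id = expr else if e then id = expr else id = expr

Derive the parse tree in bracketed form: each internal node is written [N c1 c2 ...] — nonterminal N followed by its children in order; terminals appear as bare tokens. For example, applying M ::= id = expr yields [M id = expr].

[S [M if e then [M id = expr] else [M if e then [M id = expr] else [M id = expr]]]]

S
M
if e then M else M
if e then id = expr else M
if e then id = expr else if e then M else M
if e then id = expr else if e then id = expr else M
if e then id = expr else if e then id = expr else id = expr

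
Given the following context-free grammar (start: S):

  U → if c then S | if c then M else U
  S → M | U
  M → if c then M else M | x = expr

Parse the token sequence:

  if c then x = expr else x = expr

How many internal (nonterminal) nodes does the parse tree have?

4

[S [M if c then [M x = expr] else [M x = expr]]]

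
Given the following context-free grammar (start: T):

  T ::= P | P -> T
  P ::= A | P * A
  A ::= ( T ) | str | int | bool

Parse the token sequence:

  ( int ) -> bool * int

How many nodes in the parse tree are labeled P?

4

[T [P [A ( [T [P [A int]]] )]] -> [T [P [P [A bool]] * [A int]]]]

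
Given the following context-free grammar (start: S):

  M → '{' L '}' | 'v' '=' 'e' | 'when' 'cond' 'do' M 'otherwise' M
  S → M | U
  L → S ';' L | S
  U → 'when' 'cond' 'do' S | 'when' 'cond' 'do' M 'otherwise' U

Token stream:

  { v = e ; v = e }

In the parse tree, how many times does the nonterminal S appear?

3

[S [M { [L [S [M v = e]] ; [L [S [M v = e]]]] }]]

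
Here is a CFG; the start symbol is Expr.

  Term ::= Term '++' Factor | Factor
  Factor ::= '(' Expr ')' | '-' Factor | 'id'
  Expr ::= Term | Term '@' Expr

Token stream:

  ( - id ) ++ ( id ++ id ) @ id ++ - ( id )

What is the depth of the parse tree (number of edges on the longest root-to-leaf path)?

8

[Expr [Term [Term [Factor ( [Expr [Term [Factor - [Factor id]]]] )]] ++ [Factor ( [Expr [Term [Term [Factor id]] ++ [Factor id]]] )]] @ [Expr [Term [Term [Factor id]] ++ [Factor - [Factor ( [Expr [Term [Factor id]]] )]]]]]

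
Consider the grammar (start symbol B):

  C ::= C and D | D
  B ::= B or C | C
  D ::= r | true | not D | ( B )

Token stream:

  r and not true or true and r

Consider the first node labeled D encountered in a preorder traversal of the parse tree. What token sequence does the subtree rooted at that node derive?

[B [B [C [C [D r]] and [D not [D true]]]] or [C [C [D true]] and [D r]]]

r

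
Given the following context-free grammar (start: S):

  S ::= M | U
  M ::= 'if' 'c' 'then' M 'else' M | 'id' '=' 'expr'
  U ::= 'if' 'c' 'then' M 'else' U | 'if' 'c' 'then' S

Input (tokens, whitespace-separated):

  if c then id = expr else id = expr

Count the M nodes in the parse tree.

3

[S [M if c then [M id = expr] else [M id = expr]]]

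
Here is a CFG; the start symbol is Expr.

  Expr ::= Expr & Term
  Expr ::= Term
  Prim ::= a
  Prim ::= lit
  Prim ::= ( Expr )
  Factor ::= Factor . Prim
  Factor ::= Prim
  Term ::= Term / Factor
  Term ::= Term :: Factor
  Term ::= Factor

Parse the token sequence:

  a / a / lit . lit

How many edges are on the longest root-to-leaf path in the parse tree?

[Expr [Term [Term [Term [Factor [Prim a]]] / [Factor [Prim a]]] / [Factor [Factor [Prim lit]] . [Prim lit]]]]

6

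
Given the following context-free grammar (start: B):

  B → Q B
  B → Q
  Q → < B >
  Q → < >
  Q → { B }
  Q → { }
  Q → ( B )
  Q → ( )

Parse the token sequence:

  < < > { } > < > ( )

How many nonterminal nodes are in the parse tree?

10

[B [Q < [B [Q < >] [B [Q { }]]] >] [B [Q < >] [B [Q ( )]]]]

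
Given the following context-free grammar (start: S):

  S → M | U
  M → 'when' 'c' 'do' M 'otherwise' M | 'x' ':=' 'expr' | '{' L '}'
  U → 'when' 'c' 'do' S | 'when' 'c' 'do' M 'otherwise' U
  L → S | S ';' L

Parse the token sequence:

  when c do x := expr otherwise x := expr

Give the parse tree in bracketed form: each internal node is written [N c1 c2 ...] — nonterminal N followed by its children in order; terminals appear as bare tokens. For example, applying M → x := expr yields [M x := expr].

[S [M when c do [M x := expr] otherwise [M x := expr]]]

S
M
when c do M otherwise M
when c do x := expr otherwise M
when c do x := expr otherwise x := expr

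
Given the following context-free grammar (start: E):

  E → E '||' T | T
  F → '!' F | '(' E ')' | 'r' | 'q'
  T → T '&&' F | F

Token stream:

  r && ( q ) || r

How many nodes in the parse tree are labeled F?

4

[E [E [T [T [F r]] && [F ( [E [T [F q]]] )]]] || [T [F r]]]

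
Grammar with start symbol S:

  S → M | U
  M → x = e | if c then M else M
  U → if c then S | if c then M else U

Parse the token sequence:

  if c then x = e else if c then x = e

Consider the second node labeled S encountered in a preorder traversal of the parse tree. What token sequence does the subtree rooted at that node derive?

[S [U if c then [M x = e] else [U if c then [S [M x = e]]]]]

x = e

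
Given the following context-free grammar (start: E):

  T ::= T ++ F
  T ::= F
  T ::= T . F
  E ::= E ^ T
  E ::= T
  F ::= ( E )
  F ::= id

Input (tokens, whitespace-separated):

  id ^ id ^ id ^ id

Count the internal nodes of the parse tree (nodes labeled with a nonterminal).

12

[E [E [E [E [T [F id]]] ^ [T [F id]]] ^ [T [F id]]] ^ [T [F id]]]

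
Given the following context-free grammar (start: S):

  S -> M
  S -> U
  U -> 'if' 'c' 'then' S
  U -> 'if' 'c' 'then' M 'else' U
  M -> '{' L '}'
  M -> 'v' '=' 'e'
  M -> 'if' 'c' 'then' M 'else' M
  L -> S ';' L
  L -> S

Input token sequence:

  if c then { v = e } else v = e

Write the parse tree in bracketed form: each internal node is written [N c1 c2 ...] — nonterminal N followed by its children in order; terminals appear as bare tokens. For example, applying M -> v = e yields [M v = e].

[S [M if c then [M { [L [S [M v = e]]] }] else [M v = e]]]

S
M
if c then M else M
if c then { L } else M
if c then { S } else M
if c then { M } else M
if c then { v = e } else M
if c then { v = e } else v = e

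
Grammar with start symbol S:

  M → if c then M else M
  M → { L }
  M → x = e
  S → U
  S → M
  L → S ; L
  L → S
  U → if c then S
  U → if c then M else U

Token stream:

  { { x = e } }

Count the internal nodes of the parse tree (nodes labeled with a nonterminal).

8

[S [M { [L [S [M { [L [S [M x = e]]] }]]] }]]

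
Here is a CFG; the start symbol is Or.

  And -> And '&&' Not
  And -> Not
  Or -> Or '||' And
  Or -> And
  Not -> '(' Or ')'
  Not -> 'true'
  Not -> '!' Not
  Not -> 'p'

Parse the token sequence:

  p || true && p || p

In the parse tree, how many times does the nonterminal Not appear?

4

[Or [Or [Or [And [Not p]]] || [And [And [Not true]] && [Not p]]] || [And [Not p]]]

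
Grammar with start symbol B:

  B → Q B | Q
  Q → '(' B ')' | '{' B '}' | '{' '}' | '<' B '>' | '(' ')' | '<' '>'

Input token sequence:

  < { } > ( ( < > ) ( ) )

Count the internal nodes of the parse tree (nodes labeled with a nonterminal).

12

[B [Q < [B [Q { }]] >] [B [Q ( [B [Q ( [B [Q < >]] )] [B [Q ( )]]] )]]]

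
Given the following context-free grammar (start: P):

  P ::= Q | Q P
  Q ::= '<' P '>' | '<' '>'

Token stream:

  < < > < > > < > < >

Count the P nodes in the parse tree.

5

[P [Q < [P [Q < >] [P [Q < >]]] >] [P [Q < >] [P [Q < >]]]]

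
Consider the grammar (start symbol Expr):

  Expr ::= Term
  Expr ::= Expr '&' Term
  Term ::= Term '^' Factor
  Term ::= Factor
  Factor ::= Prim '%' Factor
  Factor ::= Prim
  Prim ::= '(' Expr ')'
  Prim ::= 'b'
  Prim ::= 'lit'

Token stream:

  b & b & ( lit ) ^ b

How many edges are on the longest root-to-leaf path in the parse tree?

9

[Expr [Expr [Expr [Term [Factor [Prim b]]]] & [Term [Factor [Prim b]]]] & [Term [Term [Factor [Prim ( [Expr [Term [Factor [Prim lit]]]] )]]] ^ [Factor [Prim b]]]]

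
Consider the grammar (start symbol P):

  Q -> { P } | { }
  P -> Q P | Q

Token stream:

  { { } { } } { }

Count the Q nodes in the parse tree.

[P [Q { [P [Q { }] [P [Q { }]]] }] [P [Q { }]]]

4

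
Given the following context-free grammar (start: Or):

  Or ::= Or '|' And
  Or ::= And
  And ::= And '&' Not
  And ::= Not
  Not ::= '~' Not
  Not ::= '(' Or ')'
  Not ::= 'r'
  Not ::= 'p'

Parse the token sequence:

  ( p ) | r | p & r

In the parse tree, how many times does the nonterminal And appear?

5

[Or [Or [Or [And [Not ( [Or [And [Not p]]] )]]] | [And [Not r]]] | [And [And [Not p]] & [Not r]]]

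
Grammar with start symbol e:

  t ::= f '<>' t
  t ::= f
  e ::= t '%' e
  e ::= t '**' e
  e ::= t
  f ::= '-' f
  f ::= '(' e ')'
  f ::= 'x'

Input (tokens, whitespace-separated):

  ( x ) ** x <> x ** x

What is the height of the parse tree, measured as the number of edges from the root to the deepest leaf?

[e [t [f ( [e [t [f x]]] )]] ** [e [t [f x] <> [t [f x]]] ** [e [t [f x]]]]]

6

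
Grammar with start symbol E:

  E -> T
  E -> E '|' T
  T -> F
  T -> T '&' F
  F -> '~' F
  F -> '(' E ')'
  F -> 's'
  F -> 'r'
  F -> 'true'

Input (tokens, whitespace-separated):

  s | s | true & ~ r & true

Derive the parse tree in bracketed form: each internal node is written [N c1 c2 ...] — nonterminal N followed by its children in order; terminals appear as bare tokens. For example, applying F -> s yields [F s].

[E [E [E [T [F s]]] | [T [F s]]] | [T [T [T [F true]] & [F ~ [F r]]] & [F true]]]

E
E | T
E | T | T
T | T | T
F | T | T
s | T | T
s | F | T
s | s | T
s | s | T & F
s | s | T & F & F
s | s | F & F & F
s | s | true & F & F
s | s | true & ~ F & F
s | s | true & ~ r & F
s | s | true & ~ r & true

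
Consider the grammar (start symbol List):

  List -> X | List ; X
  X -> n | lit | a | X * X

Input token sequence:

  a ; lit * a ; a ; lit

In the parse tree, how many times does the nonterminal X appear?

6

[List [List [List [List [X a]] ; [X [X lit] * [X a]]] ; [X a]] ; [X lit]]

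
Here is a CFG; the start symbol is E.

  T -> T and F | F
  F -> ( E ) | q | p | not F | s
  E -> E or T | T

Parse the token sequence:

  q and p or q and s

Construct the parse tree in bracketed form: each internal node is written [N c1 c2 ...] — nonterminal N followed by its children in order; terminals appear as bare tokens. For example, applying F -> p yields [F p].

E
E or T
T or T
T and F or T
F and F or T
q and F or T
q and p or T
q and p or T and F
q and p or F and F
q and p or q and F
q and p or q and s

[E [E [T [T [F q]] and [F p]]] or [T [T [F q]] and [F s]]]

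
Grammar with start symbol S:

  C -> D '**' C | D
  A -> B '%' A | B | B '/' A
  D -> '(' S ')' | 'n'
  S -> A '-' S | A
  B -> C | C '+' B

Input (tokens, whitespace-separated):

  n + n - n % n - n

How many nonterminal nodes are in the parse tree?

22

[S [A [B [C [D n]] + [B [C [D n]]]]] - [S [A [B [C [D n]]] % [A [B [C [D n]]]]] - [S [A [B [C [D n]]]]]]]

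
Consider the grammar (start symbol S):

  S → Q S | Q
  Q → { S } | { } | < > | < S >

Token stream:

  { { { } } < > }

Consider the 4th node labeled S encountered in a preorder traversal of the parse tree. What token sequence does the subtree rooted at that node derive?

< >

[S [Q { [S [Q { [S [Q { }]] }] [S [Q < >]]] }]]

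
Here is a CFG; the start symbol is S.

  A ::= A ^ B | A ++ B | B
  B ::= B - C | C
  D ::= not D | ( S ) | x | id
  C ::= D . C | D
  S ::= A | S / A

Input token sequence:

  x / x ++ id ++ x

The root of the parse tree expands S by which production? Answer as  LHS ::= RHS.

[S [S [A [B [C [D x]]]]] / [A [A [A [B [C [D x]]]] ++ [B [C [D id]]]] ++ [B [C [D x]]]]]

S ::= S / A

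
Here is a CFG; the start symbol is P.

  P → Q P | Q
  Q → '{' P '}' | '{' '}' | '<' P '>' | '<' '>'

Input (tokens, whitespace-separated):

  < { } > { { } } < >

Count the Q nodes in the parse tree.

5

[P [Q < [P [Q { }]] >] [P [Q { [P [Q { }]] }] [P [Q < >]]]]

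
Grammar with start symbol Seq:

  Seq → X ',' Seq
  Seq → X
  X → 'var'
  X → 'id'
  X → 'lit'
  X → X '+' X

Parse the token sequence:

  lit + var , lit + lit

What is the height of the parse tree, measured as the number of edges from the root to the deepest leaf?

[Seq [X [X lit] + [X var]] , [Seq [X [X lit] + [X lit]]]]

4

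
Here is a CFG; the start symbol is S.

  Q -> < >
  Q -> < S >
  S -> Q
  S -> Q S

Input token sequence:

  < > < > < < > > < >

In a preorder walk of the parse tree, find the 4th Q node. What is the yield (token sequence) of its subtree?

< >

[S [Q < >] [S [Q < >] [S [Q < [S [Q < >]] >] [S [Q < >]]]]]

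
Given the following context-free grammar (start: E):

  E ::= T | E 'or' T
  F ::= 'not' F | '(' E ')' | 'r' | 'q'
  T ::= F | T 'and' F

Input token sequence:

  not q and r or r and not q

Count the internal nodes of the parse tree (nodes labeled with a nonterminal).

[E [E [T [T [F not [F q]]] and [F r]]] or [T [T [F r]] and [F not [F q]]]]

12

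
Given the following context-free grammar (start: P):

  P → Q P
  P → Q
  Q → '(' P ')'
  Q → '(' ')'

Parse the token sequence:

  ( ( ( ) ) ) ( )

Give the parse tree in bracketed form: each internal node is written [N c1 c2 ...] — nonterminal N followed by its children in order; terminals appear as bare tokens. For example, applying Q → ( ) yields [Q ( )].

P
Q P
( P ) P
( Q ) P
( ( P ) ) P
( ( Q ) ) P
( ( ( ) ) ) P
( ( ( ) ) ) Q
( ( ( ) ) ) ( )

[P [Q ( [P [Q ( [P [Q ( )]] )]] )] [P [Q ( )]]]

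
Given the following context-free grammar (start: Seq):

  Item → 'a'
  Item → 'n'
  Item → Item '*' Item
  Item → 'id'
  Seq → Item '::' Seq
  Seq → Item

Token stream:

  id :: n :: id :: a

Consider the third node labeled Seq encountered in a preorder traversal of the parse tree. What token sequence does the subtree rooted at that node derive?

id :: a

[Seq [Item id] :: [Seq [Item n] :: [Seq [Item id] :: [Seq [Item a]]]]]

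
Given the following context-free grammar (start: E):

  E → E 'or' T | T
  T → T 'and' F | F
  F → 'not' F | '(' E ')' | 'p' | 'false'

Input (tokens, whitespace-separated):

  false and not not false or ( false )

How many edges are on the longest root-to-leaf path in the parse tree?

6

[E [E [T [T [F false]] and [F not [F not [F false]]]]] or [T [F ( [E [T [F false]]] )]]]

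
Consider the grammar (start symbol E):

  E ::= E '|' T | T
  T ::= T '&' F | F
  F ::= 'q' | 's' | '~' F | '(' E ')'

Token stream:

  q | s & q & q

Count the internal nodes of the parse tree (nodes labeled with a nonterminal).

10

[E [E [T [F q]]] | [T [T [T [F s]] & [F q]] & [F q]]]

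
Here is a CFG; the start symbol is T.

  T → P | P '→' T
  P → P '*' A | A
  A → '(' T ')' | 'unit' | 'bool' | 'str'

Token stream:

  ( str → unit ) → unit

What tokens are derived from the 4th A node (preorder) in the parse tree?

unit

[T [P [A ( [T [P [A str]] → [T [P [A unit]]]] )]] → [T [P [A unit]]]]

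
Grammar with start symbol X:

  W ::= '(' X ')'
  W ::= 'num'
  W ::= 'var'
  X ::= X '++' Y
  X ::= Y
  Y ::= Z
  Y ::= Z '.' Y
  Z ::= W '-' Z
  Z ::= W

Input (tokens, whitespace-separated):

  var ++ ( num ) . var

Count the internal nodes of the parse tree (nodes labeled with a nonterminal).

[X [X [Y [Z [W var]]]] ++ [Y [Z [W ( [X [Y [Z [W num]]]] )]] . [Y [Z [W var]]]]]

15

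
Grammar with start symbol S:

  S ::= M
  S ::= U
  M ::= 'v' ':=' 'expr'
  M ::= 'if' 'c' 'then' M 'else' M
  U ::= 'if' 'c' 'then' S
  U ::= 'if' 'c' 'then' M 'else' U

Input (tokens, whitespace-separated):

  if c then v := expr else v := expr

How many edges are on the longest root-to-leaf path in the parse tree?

3

[S [M if c then [M v := expr] else [M v := expr]]]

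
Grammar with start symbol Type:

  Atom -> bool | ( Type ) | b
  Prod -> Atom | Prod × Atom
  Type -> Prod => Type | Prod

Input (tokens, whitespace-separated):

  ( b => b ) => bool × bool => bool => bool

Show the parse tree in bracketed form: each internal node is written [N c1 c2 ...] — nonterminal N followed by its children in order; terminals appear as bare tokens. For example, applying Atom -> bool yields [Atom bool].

Type
Prod => Type
Atom => Type
( Type ) => Type
( Prod => Type ) => Type
( Atom => Type ) => Type
( b => Type ) => Type
( b => Prod ) => Type
( b => Atom ) => Type
( b => b ) => Type
( b => b ) => Prod => Type
( b => b ) => Prod × Atom => Type
( b => b ) => Atom × Atom => Type
( b => b ) => bool × Atom => Type
( b => b ) => bool × bool => Type
( b => b ) => bool × bool => Prod => Type
( b => b ) => bool × bool => Atom => Type
( b => b ) => bool × bool => bool => Type
( b => b ) => bool × bool => bool => Prod
( b => b ) => bool × bool => bool => Atom
( b => b ) => bool × bool => bool => bool

[Type [Prod [Atom ( [Type [Prod [Atom b]] => [Type [Prod [Atom b]]]] )]] => [Type [Prod [Prod [Atom bool]] × [Atom bool]] => [Type [Prod [Atom bool]] => [Type [Prod [Atom bool]]]]]]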